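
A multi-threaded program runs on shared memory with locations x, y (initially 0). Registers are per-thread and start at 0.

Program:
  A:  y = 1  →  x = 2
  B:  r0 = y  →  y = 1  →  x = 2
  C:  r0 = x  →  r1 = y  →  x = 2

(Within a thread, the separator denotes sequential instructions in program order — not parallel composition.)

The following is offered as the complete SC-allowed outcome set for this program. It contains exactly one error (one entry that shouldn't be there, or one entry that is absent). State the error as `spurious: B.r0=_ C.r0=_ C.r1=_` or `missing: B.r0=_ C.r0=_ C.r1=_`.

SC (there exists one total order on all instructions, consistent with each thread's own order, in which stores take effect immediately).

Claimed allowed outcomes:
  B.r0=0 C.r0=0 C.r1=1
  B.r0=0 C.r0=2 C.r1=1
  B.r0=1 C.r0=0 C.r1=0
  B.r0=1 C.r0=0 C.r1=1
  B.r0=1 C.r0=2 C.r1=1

missing: B.r0=0 C.r0=0 C.r1=0

outcome vector order: (B.r0,C.r0,C.r1)
under SC → 0/0/0 0/0/1 0/2/1 1/0/0 1/0/1 1/2/1
SC∖claimed = {0/0/0}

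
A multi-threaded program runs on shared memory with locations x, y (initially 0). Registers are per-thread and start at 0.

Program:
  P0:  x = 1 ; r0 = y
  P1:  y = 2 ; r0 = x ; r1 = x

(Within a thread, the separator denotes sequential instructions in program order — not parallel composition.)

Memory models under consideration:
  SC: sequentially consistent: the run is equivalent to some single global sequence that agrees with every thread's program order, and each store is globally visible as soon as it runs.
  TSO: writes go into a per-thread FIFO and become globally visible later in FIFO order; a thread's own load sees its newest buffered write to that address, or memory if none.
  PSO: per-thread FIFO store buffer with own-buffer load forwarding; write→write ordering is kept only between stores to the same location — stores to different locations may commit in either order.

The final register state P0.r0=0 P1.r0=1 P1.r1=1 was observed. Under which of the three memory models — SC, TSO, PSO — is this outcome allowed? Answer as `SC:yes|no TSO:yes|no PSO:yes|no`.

SC:yes TSO:yes PSO:yes

outcome vector order: (P0.r0,P1.r0,P1.r1)
under SC → 0/1/1 2/0/0 2/0/1 2/1/1
under TSO → 0/0/0 0/0/1 0/1/1 2/0/0 2/0/1 2/1/1
under PSO → 0/0/0 0/0/1 0/1/1 2/0/0 2/0/1 2/1/1
target 0/1/1 ∈ {SC,TSO,PSO}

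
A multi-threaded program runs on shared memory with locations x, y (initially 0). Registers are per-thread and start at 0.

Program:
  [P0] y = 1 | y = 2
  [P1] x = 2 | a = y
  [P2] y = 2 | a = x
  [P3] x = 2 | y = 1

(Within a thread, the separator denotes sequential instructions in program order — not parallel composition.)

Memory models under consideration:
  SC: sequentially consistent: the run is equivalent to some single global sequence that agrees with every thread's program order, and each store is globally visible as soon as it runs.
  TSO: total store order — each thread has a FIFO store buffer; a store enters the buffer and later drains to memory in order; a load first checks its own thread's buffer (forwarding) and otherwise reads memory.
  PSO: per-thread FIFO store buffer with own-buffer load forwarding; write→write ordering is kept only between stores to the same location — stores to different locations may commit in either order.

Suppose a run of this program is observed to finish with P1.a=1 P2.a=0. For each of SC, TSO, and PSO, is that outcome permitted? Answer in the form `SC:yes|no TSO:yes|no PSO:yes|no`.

outcome vector order: (P1.a,P2.a)
SC (5): 0/2 1/0 1/2 2/0 2/2
TSO (6): 0/0 0/2 1/0 1/2 2/0 2/2
PSO (6): 0/0 0/2 1/0 1/2 2/0 2/2
target 1/0 ∈ {SC,TSO,PSO}

SC:yes TSO:yes PSO:yes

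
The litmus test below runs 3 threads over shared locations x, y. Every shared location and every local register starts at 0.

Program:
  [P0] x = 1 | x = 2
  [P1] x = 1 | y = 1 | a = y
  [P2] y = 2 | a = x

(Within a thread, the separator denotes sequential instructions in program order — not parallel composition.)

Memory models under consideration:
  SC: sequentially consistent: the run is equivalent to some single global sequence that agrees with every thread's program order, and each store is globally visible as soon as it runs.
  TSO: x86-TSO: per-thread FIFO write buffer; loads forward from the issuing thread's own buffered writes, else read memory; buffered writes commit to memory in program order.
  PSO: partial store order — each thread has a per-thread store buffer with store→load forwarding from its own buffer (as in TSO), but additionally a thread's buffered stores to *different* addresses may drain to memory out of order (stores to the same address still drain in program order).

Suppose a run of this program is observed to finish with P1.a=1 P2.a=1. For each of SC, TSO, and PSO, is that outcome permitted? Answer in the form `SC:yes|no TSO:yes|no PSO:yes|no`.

outcome vector order: (P1.a,P2.a)
under SC → <1 0> <1 1> <1 2> <2 1> <2 2>
under TSO → <1 0> <1 1> <1 2> <2 0> <2 1> <2 2>
under PSO → <1 0> <1 1> <1 2> <2 0> <2 1> <2 2>
target <1 1> ∈ {SC,TSO,PSO}

SC:yes TSO:yes PSO:yes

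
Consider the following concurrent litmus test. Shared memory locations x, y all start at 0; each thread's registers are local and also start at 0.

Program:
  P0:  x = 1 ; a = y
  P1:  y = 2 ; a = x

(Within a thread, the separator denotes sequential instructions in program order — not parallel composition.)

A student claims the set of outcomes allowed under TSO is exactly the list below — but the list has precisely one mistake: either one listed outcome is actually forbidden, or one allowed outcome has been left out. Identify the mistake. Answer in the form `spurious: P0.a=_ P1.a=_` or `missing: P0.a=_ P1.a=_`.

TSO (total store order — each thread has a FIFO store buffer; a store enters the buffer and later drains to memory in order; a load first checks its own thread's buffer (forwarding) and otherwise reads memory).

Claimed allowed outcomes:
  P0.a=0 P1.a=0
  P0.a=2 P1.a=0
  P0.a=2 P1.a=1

outcome vector order: (P0.a,P1.a)
[TSO] allowed = {(0,0); (0,1); (2,0); (2,1)}
TSO∖claimed = {(0,1)}

missing: P0.a=0 P1.a=1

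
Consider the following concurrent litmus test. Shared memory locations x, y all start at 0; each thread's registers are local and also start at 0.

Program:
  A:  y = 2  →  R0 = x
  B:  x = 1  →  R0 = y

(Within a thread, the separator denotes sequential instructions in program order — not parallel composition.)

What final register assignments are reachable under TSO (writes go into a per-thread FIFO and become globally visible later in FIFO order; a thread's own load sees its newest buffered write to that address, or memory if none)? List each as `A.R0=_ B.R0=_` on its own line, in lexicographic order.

outcome vector order: (A.R0,B.R0)
|TSO outcomes| = 4

A.R0=0 B.R0=0
A.R0=0 B.R0=2
A.R0=1 B.R0=0
A.R0=1 B.R0=2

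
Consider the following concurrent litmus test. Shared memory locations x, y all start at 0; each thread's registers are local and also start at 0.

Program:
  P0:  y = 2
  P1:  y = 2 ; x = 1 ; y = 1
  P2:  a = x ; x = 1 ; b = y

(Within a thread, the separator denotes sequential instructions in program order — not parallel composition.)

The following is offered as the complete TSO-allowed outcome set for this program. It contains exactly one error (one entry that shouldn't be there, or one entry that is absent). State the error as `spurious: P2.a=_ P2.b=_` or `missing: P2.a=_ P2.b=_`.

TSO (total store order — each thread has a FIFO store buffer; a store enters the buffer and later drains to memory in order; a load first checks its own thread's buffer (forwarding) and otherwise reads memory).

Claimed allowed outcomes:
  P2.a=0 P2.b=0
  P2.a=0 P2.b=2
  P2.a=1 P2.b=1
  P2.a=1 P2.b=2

missing: P2.a=0 P2.b=1

outcome vector order: (P2.a,P2.b)
TSO (5): <0 0> <0 1> <0 2> <1 1> <1 2>
TSO∖claimed = {<0 1>}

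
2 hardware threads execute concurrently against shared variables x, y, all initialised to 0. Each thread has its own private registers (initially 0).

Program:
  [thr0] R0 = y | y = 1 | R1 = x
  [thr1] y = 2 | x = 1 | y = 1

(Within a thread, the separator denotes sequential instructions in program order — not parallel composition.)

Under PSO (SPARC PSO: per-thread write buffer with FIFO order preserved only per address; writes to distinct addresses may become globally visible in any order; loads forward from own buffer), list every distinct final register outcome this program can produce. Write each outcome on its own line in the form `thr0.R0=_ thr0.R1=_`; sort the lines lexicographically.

outcome vector order: (thr0.R0,thr0.R1)
|PSO outcomes| = 6

thr0.R0=0 thr0.R1=0
thr0.R0=0 thr0.R1=1
thr0.R0=1 thr0.R1=0
thr0.R0=1 thr0.R1=1
thr0.R0=2 thr0.R1=0
thr0.R0=2 thr0.R1=1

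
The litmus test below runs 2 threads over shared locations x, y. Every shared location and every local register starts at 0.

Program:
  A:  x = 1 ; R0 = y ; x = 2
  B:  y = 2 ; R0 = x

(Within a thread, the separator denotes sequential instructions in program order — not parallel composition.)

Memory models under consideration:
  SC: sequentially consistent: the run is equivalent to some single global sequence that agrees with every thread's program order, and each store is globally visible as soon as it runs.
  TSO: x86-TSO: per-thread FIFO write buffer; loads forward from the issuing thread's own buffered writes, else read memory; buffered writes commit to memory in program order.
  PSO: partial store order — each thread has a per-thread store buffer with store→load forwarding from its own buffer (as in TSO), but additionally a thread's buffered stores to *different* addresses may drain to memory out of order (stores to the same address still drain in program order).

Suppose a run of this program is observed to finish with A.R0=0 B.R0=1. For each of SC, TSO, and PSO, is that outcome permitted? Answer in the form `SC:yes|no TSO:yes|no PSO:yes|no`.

SC:yes TSO:yes PSO:yes

outcome vector order: (A.R0,B.R0)
SC (5): 01, 02, 20, 21, 22
TSO (6): 00, 01, 02, 20, 21, 22
PSO (6): 00, 01, 02, 20, 21, 22
target 01 ∈ {SC,TSO,PSO}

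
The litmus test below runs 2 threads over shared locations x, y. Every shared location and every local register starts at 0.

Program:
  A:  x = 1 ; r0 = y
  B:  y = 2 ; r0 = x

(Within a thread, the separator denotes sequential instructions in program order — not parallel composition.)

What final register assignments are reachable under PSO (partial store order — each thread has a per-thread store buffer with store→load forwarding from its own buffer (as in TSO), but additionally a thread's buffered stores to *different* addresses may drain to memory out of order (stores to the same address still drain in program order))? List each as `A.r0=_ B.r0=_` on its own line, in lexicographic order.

outcome vector order: (A.r0,B.r0)
|PSO outcomes| = 4

A.r0=0 B.r0=0
A.r0=0 B.r0=1
A.r0=2 B.r0=0
A.r0=2 B.r0=1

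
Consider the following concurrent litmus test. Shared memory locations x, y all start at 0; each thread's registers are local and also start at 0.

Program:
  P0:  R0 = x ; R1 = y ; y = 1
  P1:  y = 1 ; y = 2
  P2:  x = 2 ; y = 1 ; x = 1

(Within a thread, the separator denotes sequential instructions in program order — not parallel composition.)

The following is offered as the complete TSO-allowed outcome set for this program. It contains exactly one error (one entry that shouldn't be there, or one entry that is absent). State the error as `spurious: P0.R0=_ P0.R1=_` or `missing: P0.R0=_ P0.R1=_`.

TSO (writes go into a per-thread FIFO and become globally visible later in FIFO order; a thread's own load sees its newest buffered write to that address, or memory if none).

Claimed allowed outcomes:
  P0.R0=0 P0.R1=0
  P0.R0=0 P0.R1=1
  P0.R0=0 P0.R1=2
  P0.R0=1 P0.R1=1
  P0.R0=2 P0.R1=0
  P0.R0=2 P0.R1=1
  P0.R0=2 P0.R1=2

missing: P0.R0=1 P0.R1=2

outcome vector order: (P0.R0,P0.R1)
[TSO] allowed = {00; 01; 02; 11; 12; 20; 21; 22}
TSO∖claimed = {12}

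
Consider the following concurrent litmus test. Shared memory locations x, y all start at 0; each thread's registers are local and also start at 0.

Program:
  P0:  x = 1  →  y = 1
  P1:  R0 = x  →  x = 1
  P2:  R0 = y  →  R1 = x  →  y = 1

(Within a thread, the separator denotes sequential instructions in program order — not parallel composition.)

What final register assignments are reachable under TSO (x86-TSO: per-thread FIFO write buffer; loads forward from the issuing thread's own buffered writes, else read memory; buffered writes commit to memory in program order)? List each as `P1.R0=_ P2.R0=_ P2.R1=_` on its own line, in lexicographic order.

outcome vector order: (P1.R0,P2.R0,P2.R1)
|TSO outcomes| = 6

P1.R0=0 P2.R0=0 P2.R1=0
P1.R0=0 P2.R0=0 P2.R1=1
P1.R0=0 P2.R0=1 P2.R1=1
P1.R0=1 P2.R0=0 P2.R1=0
P1.R0=1 P2.R0=0 P2.R1=1
P1.R0=1 P2.R0=1 P2.R1=1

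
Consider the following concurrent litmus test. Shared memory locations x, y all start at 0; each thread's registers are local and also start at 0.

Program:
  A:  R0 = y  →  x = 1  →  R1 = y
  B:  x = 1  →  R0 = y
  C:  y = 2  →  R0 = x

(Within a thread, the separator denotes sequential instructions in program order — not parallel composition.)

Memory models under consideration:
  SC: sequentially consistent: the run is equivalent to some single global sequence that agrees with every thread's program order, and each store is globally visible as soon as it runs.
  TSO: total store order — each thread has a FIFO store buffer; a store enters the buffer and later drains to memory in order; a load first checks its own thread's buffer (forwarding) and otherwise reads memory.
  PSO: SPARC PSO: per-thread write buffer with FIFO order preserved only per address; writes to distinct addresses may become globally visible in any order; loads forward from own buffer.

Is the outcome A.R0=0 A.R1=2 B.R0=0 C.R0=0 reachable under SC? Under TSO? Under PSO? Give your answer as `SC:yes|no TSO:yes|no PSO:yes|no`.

SC:no TSO:yes PSO:yes

outcome vector order: (A.R0,A.R1,B.R0,C.R0)
SC: 8 outcomes — {(0,0,0,1), (0,0,2,1), (0,2,0,1), (0,2,2,0), (0,2,2,1), (2,2,0,1), (2,2,2,0), (2,2,2,1)}
TSO: 12 outcomes — {(0,0,0,0), (0,0,0,1), (0,0,2,0), (0,0,2,1), (0,2,0,0), (0,2,0,1), (0,2,2,0), (0,2,2,1), (2,2,0,0), (2,2,0,1), (2,2,2,0), (2,2,2,1)}
PSO: 12 outcomes — {(0,0,0,0), (0,0,0,1), (0,0,2,0), (0,0,2,1), (0,2,0,0), (0,2,0,1), (0,2,2,0), (0,2,2,1), (2,2,0,0), (2,2,0,1), (2,2,2,0), (2,2,2,1)}
target (0,2,0,0) ∈ {TSO,PSO}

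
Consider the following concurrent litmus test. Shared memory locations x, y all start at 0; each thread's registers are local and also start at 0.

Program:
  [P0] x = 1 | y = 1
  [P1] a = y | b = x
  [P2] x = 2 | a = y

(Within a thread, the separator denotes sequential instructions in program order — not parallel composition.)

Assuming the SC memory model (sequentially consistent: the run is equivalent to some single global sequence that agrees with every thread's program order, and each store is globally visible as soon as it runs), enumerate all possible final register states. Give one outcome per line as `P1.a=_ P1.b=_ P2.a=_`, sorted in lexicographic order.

outcome vector order: (P1.a,P1.b,P2.a)
|SC outcomes| = 10

P1.a=0 P1.b=0 P2.a=0
P1.a=0 P1.b=0 P2.a=1
P1.a=0 P1.b=1 P2.a=0
P1.a=0 P1.b=1 P2.a=1
P1.a=0 P1.b=2 P2.a=0
P1.a=0 P1.b=2 P2.a=1
P1.a=1 P1.b=1 P2.a=0
P1.a=1 P1.b=1 P2.a=1
P1.a=1 P1.b=2 P2.a=0
P1.a=1 P1.b=2 P2.a=1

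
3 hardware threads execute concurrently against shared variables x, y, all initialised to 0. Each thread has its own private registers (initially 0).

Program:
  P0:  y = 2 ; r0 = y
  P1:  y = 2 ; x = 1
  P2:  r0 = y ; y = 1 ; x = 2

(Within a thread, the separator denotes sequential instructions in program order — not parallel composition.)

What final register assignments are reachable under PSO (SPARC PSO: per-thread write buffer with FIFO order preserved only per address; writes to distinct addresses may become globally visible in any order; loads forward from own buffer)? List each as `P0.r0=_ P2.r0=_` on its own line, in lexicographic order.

outcome vector order: (P0.r0,P2.r0)
|PSO outcomes| = 4

P0.r0=1 P2.r0=0
P0.r0=1 P2.r0=2
P0.r0=2 P2.r0=0
P0.r0=2 P2.r0=2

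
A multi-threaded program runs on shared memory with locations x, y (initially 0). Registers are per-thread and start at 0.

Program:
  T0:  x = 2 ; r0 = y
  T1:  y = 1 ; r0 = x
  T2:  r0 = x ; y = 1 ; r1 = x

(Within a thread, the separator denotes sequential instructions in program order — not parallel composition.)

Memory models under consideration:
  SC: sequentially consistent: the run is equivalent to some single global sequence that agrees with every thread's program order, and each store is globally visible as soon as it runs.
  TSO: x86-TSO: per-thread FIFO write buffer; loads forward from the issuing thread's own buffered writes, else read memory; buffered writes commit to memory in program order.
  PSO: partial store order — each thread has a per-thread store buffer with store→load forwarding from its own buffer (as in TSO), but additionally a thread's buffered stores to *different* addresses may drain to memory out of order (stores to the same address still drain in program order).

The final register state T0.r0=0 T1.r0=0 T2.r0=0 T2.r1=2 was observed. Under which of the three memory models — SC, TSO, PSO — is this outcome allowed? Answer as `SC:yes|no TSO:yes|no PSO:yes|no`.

outcome vector order: (T0.r0,T1.r0,T2.r0,T2.r1)
under SC → (0,2,0,2); (0,2,2,2); (1,0,0,0); (1,0,0,2); (1,0,2,2); (1,2,0,0); (1,2,0,2); (1,2,2,2)
under TSO → (0,0,0,0); (0,0,0,2); (0,0,2,2); (0,2,0,0); (0,2,0,2); (0,2,2,2); (1,0,0,0); (1,0,0,2); (1,0,2,2); (1,2,0,0); (1,2,0,2); (1,2,2,2)
under PSO → (0,0,0,0); (0,0,0,2); (0,0,2,2); (0,2,0,0); (0,2,0,2); (0,2,2,2); (1,0,0,0); (1,0,0,2); (1,0,2,2); (1,2,0,0); (1,2,0,2); (1,2,2,2)
target (0,0,0,2) ∈ {TSO,PSO}

SC:no TSO:yes PSO:yes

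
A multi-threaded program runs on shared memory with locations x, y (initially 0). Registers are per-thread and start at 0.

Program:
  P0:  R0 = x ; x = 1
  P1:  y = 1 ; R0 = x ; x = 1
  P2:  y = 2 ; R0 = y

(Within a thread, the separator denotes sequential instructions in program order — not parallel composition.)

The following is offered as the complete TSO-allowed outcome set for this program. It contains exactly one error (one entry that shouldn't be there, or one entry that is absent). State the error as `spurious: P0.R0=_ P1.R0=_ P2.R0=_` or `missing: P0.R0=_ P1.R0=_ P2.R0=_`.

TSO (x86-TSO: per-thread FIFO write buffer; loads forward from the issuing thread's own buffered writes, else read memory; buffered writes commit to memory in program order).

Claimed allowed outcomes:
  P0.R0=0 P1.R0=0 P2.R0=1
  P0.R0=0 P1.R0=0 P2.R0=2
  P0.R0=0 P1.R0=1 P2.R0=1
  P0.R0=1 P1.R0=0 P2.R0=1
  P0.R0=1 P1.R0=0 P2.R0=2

missing: P0.R0=0 P1.R0=1 P2.R0=2

outcome vector order: (P0.R0,P1.R0,P2.R0)
under TSO → 0/0/1, 0/0/2, 0/1/1, 0/1/2, 1/0/1, 1/0/2
TSO∖claimed = {0/1/2}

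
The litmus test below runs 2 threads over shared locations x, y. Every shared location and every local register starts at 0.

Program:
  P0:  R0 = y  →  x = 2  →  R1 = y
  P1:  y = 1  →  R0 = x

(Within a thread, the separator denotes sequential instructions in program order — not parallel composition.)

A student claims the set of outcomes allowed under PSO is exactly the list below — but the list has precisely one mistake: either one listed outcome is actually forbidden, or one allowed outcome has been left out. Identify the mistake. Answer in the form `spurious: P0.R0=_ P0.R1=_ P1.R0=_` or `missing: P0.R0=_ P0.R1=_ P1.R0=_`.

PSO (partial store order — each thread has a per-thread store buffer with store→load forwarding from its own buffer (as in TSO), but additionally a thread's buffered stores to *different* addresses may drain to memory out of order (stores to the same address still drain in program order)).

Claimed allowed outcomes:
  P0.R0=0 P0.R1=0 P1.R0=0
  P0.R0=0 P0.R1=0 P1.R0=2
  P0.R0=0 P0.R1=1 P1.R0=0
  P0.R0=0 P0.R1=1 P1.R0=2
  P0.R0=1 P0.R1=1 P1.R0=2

outcome vector order: (P0.R0,P0.R1,P1.R0)
under PSO → 000; 002; 010; 012; 110; 112
PSO∖claimed = {110}

missing: P0.R0=1 P0.R1=1 P1.R0=0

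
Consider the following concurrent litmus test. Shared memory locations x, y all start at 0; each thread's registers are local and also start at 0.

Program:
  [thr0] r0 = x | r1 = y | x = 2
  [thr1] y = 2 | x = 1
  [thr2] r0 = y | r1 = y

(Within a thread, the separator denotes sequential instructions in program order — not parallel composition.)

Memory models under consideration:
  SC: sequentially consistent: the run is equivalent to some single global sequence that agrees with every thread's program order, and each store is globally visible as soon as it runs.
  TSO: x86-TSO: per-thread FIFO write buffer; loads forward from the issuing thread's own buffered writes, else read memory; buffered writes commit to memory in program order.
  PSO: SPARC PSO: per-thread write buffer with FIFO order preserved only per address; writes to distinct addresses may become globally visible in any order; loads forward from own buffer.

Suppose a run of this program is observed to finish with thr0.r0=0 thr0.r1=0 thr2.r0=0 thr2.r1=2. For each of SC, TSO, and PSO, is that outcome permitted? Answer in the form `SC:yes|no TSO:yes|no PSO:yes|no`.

outcome vector order: (thr0.r0,thr0.r1,thr2.r0,thr2.r1)
[SC] allowed = {<0 0 0 0>, <0 0 0 2>, <0 0 2 2>, <0 2 0 0>, <0 2 0 2>, <0 2 2 2>, <1 2 0 0>, <1 2 0 2>, <1 2 2 2>}
[TSO] allowed = {<0 0 0 0>, <0 0 0 2>, <0 0 2 2>, <0 2 0 0>, <0 2 0 2>, <0 2 2 2>, <1 2 0 0>, <1 2 0 2>, <1 2 2 2>}
[PSO] allowed = {<0 0 0 0>, <0 0 0 2>, <0 0 2 2>, <0 2 0 0>, <0 2 0 2>, <0 2 2 2>, <1 0 0 0>, <1 0 0 2>, <1 0 2 2>, <1 2 0 0>, <1 2 0 2>, <1 2 2 2>}
target <0 0 0 2> ∈ {SC,TSO,PSO}

SC:yes TSO:yes PSO:yes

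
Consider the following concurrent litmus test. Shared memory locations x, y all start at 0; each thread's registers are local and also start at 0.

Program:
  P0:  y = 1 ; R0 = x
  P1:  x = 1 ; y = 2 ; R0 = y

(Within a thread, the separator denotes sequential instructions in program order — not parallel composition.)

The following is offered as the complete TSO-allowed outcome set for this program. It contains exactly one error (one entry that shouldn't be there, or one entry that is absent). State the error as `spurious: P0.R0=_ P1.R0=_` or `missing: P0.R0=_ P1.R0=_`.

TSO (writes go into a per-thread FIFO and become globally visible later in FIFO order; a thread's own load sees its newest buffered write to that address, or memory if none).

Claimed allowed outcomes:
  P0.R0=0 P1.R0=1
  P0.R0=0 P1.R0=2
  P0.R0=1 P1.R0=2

outcome vector order: (P0.R0,P1.R0)
under TSO → <0 1>, <0 2>, <1 1>, <1 2>
TSO∖claimed = {<1 1>}

missing: P0.R0=1 P1.R0=1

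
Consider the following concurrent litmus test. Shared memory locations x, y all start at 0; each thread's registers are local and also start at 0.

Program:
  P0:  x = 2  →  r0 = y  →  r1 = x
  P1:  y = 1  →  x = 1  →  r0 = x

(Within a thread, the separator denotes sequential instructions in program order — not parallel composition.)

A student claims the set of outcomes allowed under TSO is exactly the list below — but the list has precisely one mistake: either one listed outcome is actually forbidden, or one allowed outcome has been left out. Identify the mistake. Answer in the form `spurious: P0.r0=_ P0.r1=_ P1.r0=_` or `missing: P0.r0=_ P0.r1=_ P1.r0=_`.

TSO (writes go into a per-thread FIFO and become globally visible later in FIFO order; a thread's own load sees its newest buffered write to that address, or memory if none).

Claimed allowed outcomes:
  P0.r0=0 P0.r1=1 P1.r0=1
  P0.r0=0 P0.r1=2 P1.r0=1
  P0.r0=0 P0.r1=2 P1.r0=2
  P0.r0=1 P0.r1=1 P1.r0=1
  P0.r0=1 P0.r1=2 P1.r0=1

missing: P0.r0=1 P0.r1=2 P1.r0=2

outcome vector order: (P0.r0,P0.r1,P1.r0)
TSO (6): 0/1/1 0/2/1 0/2/2 1/1/1 1/2/1 1/2/2
TSO∖claimed = {1/2/2}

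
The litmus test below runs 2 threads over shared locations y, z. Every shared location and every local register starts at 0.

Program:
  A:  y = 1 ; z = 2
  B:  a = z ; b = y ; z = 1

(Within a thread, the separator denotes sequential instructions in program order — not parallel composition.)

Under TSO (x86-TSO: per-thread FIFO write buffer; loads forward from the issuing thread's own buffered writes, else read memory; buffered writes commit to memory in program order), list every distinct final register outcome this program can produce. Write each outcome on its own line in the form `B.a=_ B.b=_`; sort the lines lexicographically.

B.a=0 B.b=0
B.a=0 B.b=1
B.a=2 B.b=1

outcome vector order: (B.a,B.b)
|TSO outcomes| = 3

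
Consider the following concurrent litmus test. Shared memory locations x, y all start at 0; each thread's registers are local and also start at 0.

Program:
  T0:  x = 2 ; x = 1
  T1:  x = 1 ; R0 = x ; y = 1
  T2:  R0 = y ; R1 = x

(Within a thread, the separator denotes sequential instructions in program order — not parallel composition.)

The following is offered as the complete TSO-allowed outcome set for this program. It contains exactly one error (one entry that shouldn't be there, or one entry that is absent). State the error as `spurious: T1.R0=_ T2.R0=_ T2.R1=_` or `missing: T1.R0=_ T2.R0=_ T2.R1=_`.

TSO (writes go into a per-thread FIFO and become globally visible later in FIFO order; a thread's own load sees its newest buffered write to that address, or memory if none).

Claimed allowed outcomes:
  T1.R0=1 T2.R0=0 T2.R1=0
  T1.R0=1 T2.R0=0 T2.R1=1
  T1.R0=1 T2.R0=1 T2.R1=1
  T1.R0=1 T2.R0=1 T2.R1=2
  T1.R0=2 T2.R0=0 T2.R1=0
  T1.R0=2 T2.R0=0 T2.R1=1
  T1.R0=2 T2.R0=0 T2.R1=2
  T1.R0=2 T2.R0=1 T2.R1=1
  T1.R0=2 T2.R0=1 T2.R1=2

outcome vector order: (T1.R0,T2.R0,T2.R1)
under TSO → 100; 101; 102; 111; 112; 200; 201; 202; 211; 212
TSO∖claimed = {102}

missing: T1.R0=1 T2.R0=0 T2.R1=2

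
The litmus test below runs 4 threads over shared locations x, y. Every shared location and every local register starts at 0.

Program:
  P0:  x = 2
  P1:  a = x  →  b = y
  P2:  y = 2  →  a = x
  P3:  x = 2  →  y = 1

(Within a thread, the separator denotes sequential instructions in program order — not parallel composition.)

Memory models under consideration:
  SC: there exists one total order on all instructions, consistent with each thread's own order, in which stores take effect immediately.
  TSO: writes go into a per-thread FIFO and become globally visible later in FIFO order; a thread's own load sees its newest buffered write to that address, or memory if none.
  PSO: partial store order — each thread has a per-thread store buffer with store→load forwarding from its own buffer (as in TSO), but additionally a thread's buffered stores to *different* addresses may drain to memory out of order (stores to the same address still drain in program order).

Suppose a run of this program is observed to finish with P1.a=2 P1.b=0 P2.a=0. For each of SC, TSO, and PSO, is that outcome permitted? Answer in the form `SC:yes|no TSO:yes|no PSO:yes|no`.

outcome vector order: (P1.a,P1.b,P2.a)
under SC → (0,0,0), (0,0,2), (0,1,0), (0,1,2), (0,2,0), (0,2,2), (2,0,2), (2,1,0), (2,1,2), (2,2,0), (2,2,2)
under TSO → (0,0,0), (0,0,2), (0,1,0), (0,1,2), (0,2,0), (0,2,2), (2,0,0), (2,0,2), (2,1,0), (2,1,2), (2,2,0), (2,2,2)
under PSO → (0,0,0), (0,0,2), (0,1,0), (0,1,2), (0,2,0), (0,2,2), (2,0,0), (2,0,2), (2,1,0), (2,1,2), (2,2,0), (2,2,2)
target (2,0,0) ∈ {TSO,PSO}

SC:no TSO:yes PSO:yes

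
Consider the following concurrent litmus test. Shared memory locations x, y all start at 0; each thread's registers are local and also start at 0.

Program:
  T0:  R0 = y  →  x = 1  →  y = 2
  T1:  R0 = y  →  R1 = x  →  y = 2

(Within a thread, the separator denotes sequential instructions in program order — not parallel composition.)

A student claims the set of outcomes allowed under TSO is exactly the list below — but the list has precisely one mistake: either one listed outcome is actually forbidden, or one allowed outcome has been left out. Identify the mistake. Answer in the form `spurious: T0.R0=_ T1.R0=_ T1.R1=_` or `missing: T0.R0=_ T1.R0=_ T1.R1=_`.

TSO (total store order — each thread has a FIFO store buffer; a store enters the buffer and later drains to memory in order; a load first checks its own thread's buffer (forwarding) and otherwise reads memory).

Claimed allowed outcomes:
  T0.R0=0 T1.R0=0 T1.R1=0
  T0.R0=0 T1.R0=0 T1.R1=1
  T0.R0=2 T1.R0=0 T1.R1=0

missing: T0.R0=0 T1.R0=2 T1.R1=1

outcome vector order: (T0.R0,T1.R0,T1.R1)
[TSO] allowed = {0/0/0, 0/0/1, 0/2/1, 2/0/0}
TSO∖claimed = {0/2/1}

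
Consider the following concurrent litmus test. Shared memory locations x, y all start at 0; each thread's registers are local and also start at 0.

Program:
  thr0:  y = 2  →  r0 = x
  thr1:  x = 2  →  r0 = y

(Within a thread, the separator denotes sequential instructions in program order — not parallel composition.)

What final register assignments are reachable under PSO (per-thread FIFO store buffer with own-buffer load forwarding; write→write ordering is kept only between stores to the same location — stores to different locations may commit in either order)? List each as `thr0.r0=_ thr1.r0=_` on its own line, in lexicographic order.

thr0.r0=0 thr1.r0=0
thr0.r0=0 thr1.r0=2
thr0.r0=2 thr1.r0=0
thr0.r0=2 thr1.r0=2

outcome vector order: (thr0.r0,thr1.r0)
|PSO outcomes| = 4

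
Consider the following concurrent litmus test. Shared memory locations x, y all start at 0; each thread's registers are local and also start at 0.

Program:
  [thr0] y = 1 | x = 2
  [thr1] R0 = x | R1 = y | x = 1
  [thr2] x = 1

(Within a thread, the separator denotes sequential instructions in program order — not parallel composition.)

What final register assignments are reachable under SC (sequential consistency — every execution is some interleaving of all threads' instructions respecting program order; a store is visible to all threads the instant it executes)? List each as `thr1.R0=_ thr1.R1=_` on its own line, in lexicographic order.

thr1.R0=0 thr1.R1=0
thr1.R0=0 thr1.R1=1
thr1.R0=1 thr1.R1=0
thr1.R0=1 thr1.R1=1
thr1.R0=2 thr1.R1=1

outcome vector order: (thr1.R0,thr1.R1)
|SC outcomes| = 5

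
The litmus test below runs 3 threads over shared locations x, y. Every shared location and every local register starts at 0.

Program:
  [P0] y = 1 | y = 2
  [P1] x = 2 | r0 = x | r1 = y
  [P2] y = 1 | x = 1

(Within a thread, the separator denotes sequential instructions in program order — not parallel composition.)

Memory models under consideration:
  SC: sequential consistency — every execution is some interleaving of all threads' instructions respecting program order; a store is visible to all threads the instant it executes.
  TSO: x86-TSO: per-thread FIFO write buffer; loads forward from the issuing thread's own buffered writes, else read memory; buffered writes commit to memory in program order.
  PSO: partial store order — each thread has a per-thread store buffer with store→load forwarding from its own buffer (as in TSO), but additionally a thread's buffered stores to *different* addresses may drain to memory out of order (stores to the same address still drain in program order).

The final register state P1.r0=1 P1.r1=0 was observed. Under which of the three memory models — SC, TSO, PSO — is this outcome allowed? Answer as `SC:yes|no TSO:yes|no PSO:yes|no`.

outcome vector order: (P1.r0,P1.r1)
[SC] allowed = {<1 1>, <1 2>, <2 0>, <2 1>, <2 2>}
[TSO] allowed = {<1 1>, <1 2>, <2 0>, <2 1>, <2 2>}
[PSO] allowed = {<1 0>, <1 1>, <1 2>, <2 0>, <2 1>, <2 2>}
target <1 0> ∈ {PSO}

SC:no TSO:no PSO:yes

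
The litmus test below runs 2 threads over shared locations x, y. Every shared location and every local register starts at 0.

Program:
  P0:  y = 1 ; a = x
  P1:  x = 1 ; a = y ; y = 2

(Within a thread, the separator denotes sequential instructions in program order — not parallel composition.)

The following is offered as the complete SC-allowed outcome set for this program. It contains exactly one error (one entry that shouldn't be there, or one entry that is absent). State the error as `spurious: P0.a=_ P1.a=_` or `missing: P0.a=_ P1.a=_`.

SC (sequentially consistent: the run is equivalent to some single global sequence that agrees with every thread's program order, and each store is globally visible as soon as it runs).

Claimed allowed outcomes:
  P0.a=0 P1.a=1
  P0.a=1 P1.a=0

missing: P0.a=1 P1.a=1

outcome vector order: (P0.a,P1.a)
[SC] allowed = {<0 1> <1 0> <1 1>}
SC∖claimed = {<1 1>}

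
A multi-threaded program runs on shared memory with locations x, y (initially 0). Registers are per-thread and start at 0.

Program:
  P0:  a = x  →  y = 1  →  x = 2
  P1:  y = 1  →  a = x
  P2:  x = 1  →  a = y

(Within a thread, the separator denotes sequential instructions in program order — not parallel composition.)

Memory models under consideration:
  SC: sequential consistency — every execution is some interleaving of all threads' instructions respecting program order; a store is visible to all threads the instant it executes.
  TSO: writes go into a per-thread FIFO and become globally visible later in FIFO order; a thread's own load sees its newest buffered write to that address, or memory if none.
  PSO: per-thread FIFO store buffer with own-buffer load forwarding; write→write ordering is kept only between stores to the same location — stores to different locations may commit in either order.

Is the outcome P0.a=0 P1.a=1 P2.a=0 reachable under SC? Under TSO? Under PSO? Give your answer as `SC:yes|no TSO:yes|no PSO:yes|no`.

SC:yes TSO:yes PSO:yes

outcome vector order: (P0.a,P1.a,P2.a)
SC (10): 001 010 011 020 021 101 110 111 120 121
TSO (12): 000 001 010 011 020 021 100 101 110 111 120 121
PSO (12): 000 001 010 011 020 021 100 101 110 111 120 121
target 010 ∈ {SC,TSO,PSO}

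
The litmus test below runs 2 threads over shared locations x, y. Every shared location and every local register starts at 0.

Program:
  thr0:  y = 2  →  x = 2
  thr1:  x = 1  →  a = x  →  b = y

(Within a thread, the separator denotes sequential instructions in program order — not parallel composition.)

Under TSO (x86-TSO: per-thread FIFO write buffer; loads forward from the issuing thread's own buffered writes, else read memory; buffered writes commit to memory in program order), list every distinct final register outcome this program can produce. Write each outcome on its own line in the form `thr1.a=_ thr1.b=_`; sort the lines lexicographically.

thr1.a=1 thr1.b=0
thr1.a=1 thr1.b=2
thr1.a=2 thr1.b=2

outcome vector order: (thr1.a,thr1.b)
|TSO outcomes| = 3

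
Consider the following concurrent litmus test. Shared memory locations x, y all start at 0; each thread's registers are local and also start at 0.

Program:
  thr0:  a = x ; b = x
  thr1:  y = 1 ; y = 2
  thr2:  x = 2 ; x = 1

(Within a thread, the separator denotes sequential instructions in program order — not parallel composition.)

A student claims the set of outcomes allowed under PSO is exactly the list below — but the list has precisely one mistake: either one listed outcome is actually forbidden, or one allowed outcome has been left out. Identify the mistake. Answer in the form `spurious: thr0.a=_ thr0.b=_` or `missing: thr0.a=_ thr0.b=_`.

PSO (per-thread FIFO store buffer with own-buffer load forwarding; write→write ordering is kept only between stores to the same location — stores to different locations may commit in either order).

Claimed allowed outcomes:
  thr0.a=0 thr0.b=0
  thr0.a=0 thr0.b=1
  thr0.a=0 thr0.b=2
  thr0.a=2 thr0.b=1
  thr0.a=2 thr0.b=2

outcome vector order: (thr0.a,thr0.b)
PSO (6): <0 0>; <0 1>; <0 2>; <1 1>; <2 1>; <2 2>
PSO∖claimed = {<1 1>}

missing: thr0.a=1 thr0.b=1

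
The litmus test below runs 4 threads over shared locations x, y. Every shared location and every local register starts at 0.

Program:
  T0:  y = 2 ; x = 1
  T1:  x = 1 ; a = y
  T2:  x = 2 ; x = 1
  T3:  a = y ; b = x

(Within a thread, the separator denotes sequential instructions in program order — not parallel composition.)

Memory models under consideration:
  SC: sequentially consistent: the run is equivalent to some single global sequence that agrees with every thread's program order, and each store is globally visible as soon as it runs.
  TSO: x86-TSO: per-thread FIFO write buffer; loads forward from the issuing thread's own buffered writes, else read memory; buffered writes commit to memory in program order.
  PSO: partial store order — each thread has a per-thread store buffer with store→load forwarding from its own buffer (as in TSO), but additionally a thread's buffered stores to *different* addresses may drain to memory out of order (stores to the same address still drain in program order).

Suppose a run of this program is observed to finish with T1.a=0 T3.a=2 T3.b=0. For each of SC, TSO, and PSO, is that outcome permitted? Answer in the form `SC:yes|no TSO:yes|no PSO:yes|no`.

SC:no TSO:yes PSO:yes

outcome vector order: (T1.a,T3.a,T3.b)
[SC] allowed = {(0,0,0) (0,0,1) (0,0,2) (0,2,1) (0,2,2) (2,0,0) (2,0,1) (2,0,2) (2,2,0) (2,2,1) (2,2,2)}
[TSO] allowed = {(0,0,0) (0,0,1) (0,0,2) (0,2,0) (0,2,1) (0,2,2) (2,0,0) (2,0,1) (2,0,2) (2,2,0) (2,2,1) (2,2,2)}
[PSO] allowed = {(0,0,0) (0,0,1) (0,0,2) (0,2,0) (0,2,1) (0,2,2) (2,0,0) (2,0,1) (2,0,2) (2,2,0) (2,2,1) (2,2,2)}
target (0,2,0) ∈ {TSO,PSO}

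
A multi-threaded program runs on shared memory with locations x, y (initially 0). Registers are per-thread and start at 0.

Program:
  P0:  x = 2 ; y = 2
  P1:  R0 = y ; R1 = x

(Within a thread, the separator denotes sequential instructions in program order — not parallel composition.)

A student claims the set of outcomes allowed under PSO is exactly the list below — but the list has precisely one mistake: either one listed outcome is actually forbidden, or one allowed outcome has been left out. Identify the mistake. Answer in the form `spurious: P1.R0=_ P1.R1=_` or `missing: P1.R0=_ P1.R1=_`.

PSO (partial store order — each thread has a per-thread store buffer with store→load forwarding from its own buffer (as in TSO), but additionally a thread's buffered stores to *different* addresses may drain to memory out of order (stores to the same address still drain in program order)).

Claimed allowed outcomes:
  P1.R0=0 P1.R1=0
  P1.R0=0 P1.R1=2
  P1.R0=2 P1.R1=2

missing: P1.R0=2 P1.R1=0

outcome vector order: (P1.R0,P1.R1)
PSO: 4 outcomes — {00; 02; 20; 22}
PSO∖claimed = {20}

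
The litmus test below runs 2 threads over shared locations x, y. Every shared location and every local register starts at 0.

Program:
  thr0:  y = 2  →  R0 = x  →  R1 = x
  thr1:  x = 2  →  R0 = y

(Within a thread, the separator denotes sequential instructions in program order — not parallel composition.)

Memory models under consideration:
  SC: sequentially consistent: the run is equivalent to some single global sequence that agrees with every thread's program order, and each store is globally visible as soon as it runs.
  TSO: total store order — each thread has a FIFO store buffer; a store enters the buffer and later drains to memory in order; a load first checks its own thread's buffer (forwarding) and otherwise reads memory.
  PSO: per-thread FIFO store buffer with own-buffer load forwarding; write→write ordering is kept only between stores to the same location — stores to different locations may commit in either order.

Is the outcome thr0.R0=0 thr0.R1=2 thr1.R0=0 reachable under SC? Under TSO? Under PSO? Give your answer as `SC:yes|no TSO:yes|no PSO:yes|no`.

outcome vector order: (thr0.R0,thr0.R1,thr1.R0)
under SC → <0 0 2> <0 2 2> <2 2 0> <2 2 2>
under TSO → <0 0 0> <0 0 2> <0 2 0> <0 2 2> <2 2 0> <2 2 2>
under PSO → <0 0 0> <0 0 2> <0 2 0> <0 2 2> <2 2 0> <2 2 2>
target <0 2 0> ∈ {TSO,PSO}

SC:no TSO:yes PSO:yes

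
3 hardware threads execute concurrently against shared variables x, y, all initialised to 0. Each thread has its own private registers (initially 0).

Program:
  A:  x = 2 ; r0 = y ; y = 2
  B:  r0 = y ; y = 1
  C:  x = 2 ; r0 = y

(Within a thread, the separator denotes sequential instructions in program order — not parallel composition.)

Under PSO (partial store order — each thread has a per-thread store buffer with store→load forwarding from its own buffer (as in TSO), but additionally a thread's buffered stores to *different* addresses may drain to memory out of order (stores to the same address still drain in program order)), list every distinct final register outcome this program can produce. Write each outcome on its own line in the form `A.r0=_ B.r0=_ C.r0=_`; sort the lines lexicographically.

A.r0=0 B.r0=0 C.r0=0
A.r0=0 B.r0=0 C.r0=1
A.r0=0 B.r0=0 C.r0=2
A.r0=0 B.r0=2 C.r0=0
A.r0=0 B.r0=2 C.r0=1
A.r0=0 B.r0=2 C.r0=2
A.r0=1 B.r0=0 C.r0=0
A.r0=1 B.r0=0 C.r0=1
A.r0=1 B.r0=0 C.r0=2

outcome vector order: (A.r0,B.r0,C.r0)
|PSO outcomes| = 9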